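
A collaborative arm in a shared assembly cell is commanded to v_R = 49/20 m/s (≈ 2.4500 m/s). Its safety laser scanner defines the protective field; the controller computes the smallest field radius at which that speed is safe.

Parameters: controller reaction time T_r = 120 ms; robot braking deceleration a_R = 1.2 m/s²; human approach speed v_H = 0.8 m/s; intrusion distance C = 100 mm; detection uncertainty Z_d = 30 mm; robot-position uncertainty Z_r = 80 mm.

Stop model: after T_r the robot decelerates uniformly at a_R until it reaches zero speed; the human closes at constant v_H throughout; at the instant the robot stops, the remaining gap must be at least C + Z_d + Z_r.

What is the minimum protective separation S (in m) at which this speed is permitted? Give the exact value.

braking lasts T_s = (49/20)/(6/5) = 2.0417 s
reaction-phase robot travel = 2.4500·0.1200 = 0.2940 m
braking distance = 2.4500²/(2·1.2000) = 2.5010 m
person approaches 0.8000·(0.1200+2.0417) = 1.7293 m
margins: 0.1000+0.0300+0.0800 = 0.2100 m
S_min ≈ 0.2940+2.5010+1.7293+0.2100  ⇒  S_min = 303/64 m

S_min = 303/64 m = 4.7344 m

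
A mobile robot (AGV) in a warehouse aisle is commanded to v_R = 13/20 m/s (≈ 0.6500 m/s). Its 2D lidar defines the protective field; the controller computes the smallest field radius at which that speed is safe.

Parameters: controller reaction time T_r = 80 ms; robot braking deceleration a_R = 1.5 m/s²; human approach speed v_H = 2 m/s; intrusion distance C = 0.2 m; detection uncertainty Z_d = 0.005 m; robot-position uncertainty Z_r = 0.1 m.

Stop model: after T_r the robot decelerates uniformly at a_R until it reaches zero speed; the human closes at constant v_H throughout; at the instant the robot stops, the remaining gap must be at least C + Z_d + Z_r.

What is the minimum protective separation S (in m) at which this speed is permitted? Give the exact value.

stop time T_s = (13/20)/(3/2) = 0.4333 s
reaction-phase robot travel = 0.6500·0.0800 = 0.0520 m
robot under decel: 0.6500²/(2·1.5000) = 0.1408 m
human closes 2.0000·0.5133 = 1.0267 m
C+Z_d+Z_r = 0.2000+0.0050+0.1000 = 0.3050 m
S_min ≈ 0.0520+0.1408+1.0267+0.3050  ⇒  S_min = 3049/2000 m

S_min = 3049/2000 m = 1.5245 m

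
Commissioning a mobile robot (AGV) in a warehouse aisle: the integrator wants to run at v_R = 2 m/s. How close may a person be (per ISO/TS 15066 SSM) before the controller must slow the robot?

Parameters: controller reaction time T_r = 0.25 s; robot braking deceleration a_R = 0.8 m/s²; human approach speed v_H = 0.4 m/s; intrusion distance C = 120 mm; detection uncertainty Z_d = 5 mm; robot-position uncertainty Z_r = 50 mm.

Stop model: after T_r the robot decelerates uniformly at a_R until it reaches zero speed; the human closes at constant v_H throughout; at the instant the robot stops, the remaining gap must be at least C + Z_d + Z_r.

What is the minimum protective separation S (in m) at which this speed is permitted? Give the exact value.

stop time T_s = 2/(4/5) = 2.5000 s
robot in T_r: 2.0000·0.2500 = 0.5000 m
robot under decel: 2.0000²/(2·0.8000) = 2.5000 m
human over T_r+T_s: 0.4000·(0.2500+2.5000) = 1.1000 m
margins: 0.1200+0.0050+0.0500 = 0.1750 m
S_min ≈ 0.5000+2.5000+1.1000+0.1750  ⇒  S_min = 171/40 m

S_min = 171/40 m = 4.2750 m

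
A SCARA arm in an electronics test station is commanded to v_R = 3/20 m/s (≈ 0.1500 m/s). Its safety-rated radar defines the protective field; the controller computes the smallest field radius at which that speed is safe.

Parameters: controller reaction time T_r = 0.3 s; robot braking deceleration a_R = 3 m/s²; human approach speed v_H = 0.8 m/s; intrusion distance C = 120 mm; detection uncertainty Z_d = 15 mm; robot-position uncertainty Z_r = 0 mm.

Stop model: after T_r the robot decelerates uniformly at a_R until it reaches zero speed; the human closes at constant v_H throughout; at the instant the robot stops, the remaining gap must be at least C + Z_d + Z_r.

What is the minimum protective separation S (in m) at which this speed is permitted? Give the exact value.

braking lasts T_s = (3/20)/3 = 0.0500 s
robot covers v_R·T_r = 0.1500·0.3000 = 0.0450 m before braking
robot under decel: 0.1500²/(2·3.0000) = 0.0037 m
person approaches 0.8000·(0.3000+0.0500) = 0.2800 m
C+Z_d+Z_r = 0.1200+0.0150+0.0000 = 0.1350 m
S_min ≈ 0.0450+0.0037+0.2800+0.1350  ⇒  S_min = 371/800 m

S_min = 371/800 m = 0.4637 m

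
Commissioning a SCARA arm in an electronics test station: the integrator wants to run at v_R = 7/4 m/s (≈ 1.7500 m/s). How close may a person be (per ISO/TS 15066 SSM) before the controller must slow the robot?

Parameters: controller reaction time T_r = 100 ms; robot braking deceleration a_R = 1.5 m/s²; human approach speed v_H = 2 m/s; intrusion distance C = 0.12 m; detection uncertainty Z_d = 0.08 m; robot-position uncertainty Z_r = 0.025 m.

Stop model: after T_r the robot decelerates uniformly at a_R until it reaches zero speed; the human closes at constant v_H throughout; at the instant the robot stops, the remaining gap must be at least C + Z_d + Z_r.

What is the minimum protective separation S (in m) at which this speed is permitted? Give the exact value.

stop time T_s = (7/4)/(3/2) = 1.1667 s
reaction-phase robot travel = 1.7500·0.1000 = 0.1750 m
robot under decel: 1.7500²/(2·1.5000) = 1.0208 m
person approaches 2.0000·(0.1000+1.1667) = 2.5333 m
C+Z_d+Z_r = 0.1200+0.0800+0.0250 = 0.2250 m
S_min ≈ 0.1750+1.0208+2.5333+0.2250  ⇒  S_min = 949/240 m

S_min = 949/240 m = 3.9542 m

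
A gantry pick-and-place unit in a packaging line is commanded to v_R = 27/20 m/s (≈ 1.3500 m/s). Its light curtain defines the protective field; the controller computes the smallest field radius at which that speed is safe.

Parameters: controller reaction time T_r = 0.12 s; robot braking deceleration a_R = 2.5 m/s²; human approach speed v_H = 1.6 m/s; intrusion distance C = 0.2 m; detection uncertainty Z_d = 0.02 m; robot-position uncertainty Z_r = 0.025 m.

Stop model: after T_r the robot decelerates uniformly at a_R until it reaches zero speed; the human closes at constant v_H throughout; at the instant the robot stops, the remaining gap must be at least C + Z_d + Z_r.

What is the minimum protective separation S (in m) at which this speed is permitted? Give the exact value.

braking lasts T_s = (27/20)/(5/2) = 0.5400 s
robot covers v_R·T_r = 1.3500·0.1200 = 0.1620 m before braking
robot covers 1.3500·0.5400 − ½·2.5000·0.5400² = 0.3645 m while stopping
person approaches 1.6000·(0.1200+0.5400) = 1.0560 m
C+Z_d+Z_r = 0.2000+0.0200+0.0250 = 0.2450 m
S_min ≈ 0.1620+0.3645+1.0560+0.2450  ⇒  S_min = 731/400 m

S_min = 731/400 m = 1.8275 m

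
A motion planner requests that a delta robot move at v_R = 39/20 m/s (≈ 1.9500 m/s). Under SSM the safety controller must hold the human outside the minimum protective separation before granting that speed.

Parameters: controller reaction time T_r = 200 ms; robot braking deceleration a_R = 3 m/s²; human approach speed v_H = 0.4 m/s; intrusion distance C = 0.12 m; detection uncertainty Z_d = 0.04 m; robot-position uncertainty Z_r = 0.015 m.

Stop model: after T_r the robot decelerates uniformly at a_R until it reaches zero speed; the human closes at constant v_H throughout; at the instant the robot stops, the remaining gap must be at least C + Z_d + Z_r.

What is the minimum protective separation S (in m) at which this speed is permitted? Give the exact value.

S_min = 1231/800 m = 1.5388 m

T_s = v_R/a_R = (39/20)/3 = 0.6500 s
reaction-phase robot travel = 1.9500·0.2000 = 0.3900 m
robot under decel: 1.9500²/(2·3.0000) = 0.6338 m
human closes 0.4000·0.8500 = 0.3400 m
margins: 0.1200+0.0400+0.0150 = 0.1750 m
S_min ≈ 0.3900+0.6338+0.3400+0.1750  ⇒  S_min = 1231/800 m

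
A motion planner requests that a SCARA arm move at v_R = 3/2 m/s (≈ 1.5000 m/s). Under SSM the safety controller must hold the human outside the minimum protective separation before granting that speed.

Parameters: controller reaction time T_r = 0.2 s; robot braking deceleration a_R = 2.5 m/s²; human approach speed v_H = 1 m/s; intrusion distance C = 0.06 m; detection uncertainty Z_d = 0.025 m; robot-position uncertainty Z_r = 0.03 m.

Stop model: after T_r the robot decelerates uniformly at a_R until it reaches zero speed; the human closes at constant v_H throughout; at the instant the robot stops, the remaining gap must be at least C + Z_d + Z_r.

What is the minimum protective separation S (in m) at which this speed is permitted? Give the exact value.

stop time T_s = (3/2)/(5/2) = 0.6000 s
robot in T_r: 1.5000·0.2000 = 0.3000 m
robot under decel: 1.5000²/(2·2.5000) = 0.4500 m
human over T_r+T_s: 1.0000·(0.2000+0.6000) = 0.8000 m
residual clearance needed = 0.0600+0.0250+0.0300 = 0.1150 m
S_min ≈ 0.3000+0.4500+0.8000+0.1150  ⇒  S_min = 333/200 m

S_min = 333/200 m = 1.6650 m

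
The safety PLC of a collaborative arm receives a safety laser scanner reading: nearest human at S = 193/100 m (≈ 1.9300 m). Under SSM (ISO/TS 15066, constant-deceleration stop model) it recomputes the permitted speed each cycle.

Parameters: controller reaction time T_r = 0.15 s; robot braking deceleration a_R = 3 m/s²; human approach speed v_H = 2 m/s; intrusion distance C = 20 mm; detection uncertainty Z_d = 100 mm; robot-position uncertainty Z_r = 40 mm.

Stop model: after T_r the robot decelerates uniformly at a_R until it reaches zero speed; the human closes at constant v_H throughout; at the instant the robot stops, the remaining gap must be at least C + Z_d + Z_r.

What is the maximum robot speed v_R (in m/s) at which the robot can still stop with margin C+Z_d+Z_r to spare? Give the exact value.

quadratic (1/6)·v² + (49/60)·v + (-147/100) = 0
  disc = (49/60)² − 4·(1/6)·(-147/100) = 5929/3600 ; √disc = 77/60
  v_R = (−(49/60) + 77/60) / (2·(1/6)) = 7/5 m/s
check:
braking lasts T_s = (7/5)/3 = 0.4667 s
robot covers v_R·T_r = 1.4000·0.1500 = 0.2100 m before braking
robot covers 1.4000·0.4667 − ½·3.0000·0.4667² = 0.3267 m while stopping
human over T_r+T_s: 2.0000·(0.1500+0.4667) = 1.2333 m
residual clearance needed = 0.0200+0.1000+0.0400 = 0.1600 m
sum ≈ 0.2100+0.3267+1.2333+0.1600 ≈ 1.9300 m = S ✓

v_R_max = 7/5 m/s = 1.4000 m/s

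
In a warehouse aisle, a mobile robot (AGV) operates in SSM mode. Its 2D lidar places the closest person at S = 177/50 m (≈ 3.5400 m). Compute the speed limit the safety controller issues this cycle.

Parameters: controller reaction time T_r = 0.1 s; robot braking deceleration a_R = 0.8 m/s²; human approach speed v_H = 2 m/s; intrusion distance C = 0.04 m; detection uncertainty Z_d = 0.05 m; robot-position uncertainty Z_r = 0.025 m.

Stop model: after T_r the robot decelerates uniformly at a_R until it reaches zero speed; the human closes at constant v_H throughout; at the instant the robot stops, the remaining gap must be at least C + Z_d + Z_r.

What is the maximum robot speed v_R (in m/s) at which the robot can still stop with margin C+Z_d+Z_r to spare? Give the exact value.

collect terms ⇒ (5/8)·v_R² + (13/5)·v_R + (-129/40) = 0
  disc = (13/5)² − 4·(5/8)·(-129/40) = 5929/400 ; √disc = 77/20
  v_R = (−(13/5) + 77/20) / (2·(5/8)) = 1 m/s
check:
stop time T_s = 1/(4/5) = 1.2500 s
robot covers v_R·T_r = 1.0000·0.1000 = 0.1000 m before braking
braking distance = 1.0000²/(2·0.8000) = 0.6250 m
human over T_r+T_s: 2.0000·(0.1000+1.2500) = 2.7000 m
residual clearance needed = 0.0400+0.0500+0.0250 = 0.1150 m
sum ≈ 0.1000+0.6250+2.7000+0.1150 ≈ 3.5400 m = S ✓

v_R_max = 1 m/s = 1.0000 m/s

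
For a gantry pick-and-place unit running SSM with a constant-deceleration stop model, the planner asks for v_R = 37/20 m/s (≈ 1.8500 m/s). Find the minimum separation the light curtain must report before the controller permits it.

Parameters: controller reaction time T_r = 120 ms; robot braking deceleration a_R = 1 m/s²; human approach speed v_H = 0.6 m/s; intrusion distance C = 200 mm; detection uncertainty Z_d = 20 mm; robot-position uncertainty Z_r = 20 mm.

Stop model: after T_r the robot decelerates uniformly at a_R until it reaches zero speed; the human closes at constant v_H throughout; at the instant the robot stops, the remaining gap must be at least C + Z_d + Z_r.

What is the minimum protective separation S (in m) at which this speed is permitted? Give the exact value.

T_s = v_R/a_R = (37/20)/1 = 1.8500 s
robot in T_r: 1.8500·0.1200 = 0.2220 m
robot covers 1.8500·1.8500 − ½·1.0000·1.8500² = 1.7112 m while stopping
person approaches 0.6000·(0.1200+1.8500) = 1.1820 m
margins: 0.2000+0.0200+0.0200 = 0.2400 m
S_min ≈ 0.2220+1.7112+1.1820+0.2400  ⇒  S_min = 13421/4000 m

S_min = 13421/4000 m = 3.3552 m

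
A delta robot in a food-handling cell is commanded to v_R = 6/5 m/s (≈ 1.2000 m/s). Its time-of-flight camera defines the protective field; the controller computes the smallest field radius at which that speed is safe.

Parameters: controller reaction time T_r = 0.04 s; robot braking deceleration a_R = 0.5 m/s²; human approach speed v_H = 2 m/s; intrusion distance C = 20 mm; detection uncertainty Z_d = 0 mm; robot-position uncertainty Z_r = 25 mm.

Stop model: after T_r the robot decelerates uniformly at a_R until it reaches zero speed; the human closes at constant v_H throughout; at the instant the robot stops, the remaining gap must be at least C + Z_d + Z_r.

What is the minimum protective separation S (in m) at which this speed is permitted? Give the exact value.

S_min = 6413/1000 m = 6.4130 m

T_s = v_R/a_R = (6/5)/(1/2) = 2.4000 s
robot covers v_R·T_r = 1.2000·0.0400 = 0.0480 m before braking
robot under decel: 1.2000²/(2·0.5000) = 1.4400 m
person approaches 2.0000·(0.0400+2.4000) = 4.8800 m
residual clearance needed = 0.0200+0.0000+0.0250 = 0.0450 m
S_min ≈ 0.0480+1.4400+4.8800+0.0450  ⇒  S_min = 6413/1000 m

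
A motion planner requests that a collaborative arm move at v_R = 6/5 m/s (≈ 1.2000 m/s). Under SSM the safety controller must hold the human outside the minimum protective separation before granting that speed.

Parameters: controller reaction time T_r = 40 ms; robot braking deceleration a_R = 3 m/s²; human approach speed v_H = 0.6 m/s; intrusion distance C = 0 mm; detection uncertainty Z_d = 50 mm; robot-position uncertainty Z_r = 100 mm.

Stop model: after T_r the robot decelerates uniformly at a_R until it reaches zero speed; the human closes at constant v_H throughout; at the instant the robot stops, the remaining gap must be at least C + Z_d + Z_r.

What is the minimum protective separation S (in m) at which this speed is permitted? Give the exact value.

S_min = 351/500 m = 0.7020 m

T_s = v_R/a_R = (6/5)/3 = 0.4000 s
reaction-phase robot travel = 1.2000·0.0400 = 0.0480 m
braking distance = 1.2000²/(2·3.0000) = 0.2400 m
human over T_r+T_s: 0.6000·(0.0400+0.4000) = 0.2640 m
margins: 0.0000+0.0500+0.1000 = 0.1500 m
S_min ≈ 0.0480+0.2400+0.2640+0.1500  ⇒  S_min = 351/500 m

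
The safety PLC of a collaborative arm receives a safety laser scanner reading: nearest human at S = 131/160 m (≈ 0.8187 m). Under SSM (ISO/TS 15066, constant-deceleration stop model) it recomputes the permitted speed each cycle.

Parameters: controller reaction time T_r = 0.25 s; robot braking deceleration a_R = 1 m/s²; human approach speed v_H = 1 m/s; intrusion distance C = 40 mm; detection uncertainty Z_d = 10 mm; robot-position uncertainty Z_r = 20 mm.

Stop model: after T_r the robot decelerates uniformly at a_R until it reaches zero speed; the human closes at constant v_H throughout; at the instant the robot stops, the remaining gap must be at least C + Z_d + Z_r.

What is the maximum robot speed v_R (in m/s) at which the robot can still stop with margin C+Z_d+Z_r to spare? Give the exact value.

v_R_max = 7/20 m/s = 0.3500 m/s

collect terms ⇒ (1/2)·v_R² + (5/4)·v_R + (-399/800) = 0
  disc = (5/4)² − 4·(1/2)·(-399/800) = 64/25 ; √disc = 8/5
  v_R = (−(5/4) + 8/5) / (2·(1/2)) = 7/20 m/s
check:
stop time T_s = (7/20)/1 = 0.3500 s
robot covers v_R·T_r = 0.3500·0.2500 = 0.0875 m before braking
robot covers 0.3500·0.3500 − ½·1.0000·0.3500² = 0.0612 m while stopping
human closes 1.0000·0.6000 = 0.6000 m
C+Z_d+Z_r = 0.0400+0.0100+0.0200 = 0.0700 m
sum ≈ 0.0875+0.0612+0.6000+0.0700 ≈ 0.8187 m = S ✓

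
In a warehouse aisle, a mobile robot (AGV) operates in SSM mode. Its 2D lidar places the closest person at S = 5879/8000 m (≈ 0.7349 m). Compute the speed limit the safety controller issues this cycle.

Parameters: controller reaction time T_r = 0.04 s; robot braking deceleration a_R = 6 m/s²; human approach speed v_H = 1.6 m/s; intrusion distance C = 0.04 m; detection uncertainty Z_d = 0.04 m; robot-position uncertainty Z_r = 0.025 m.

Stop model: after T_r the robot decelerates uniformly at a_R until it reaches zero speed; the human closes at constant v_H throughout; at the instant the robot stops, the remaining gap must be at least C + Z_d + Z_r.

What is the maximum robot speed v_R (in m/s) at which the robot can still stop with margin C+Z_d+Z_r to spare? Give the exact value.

v_R_max = 27/20 m/s = 1.3500 m/s

at the boundary: (1/12)·v² + (23/75)·v + (-4527/8000) = 0
  disc = (23/75)² − 4·(1/12)·(-4527/8000) = 101761/360000 ; √disc = 319/600
  v_R = (−(23/75) + 319/600) / (2·(1/12)) = 27/20 m/s
check:
T_s = v_R/a_R = (27/20)/6 = 0.2250 s
reaction-phase robot travel = 1.3500·0.0400 = 0.0540 m
robot covers 1.3500·0.2250 − ½·6.0000·0.2250² = 0.1519 m while stopping
person approaches 1.6000·(0.0400+0.2250) = 0.4240 m
margins: 0.0400+0.0400+0.0250 = 0.1050 m
sum ≈ 0.0540+0.1519+0.4240+0.1050 ≈ 0.7349 m = S ✓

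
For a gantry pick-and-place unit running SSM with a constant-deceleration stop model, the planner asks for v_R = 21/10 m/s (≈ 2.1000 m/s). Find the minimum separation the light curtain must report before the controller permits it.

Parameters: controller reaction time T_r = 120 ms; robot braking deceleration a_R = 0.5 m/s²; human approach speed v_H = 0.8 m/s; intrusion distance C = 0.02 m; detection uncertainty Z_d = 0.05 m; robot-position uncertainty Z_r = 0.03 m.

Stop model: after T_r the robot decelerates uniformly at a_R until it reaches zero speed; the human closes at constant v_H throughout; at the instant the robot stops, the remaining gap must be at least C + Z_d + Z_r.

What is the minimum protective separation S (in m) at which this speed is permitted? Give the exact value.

stop time T_s = (21/10)/(1/2) = 4.2000 s
reaction-phase robot travel = 2.1000·0.1200 = 0.2520 m
robot covers 2.1000·4.2000 − ½·0.5000·4.2000² = 4.4100 m while stopping
human over T_r+T_s: 0.8000·(0.1200+4.2000) = 3.4560 m
margins: 0.0200+0.0500+0.0300 = 0.1000 m
S_min ≈ 0.2520+4.4100+3.4560+0.1000  ⇒  S_min = 4109/500 m

S_min = 4109/500 m = 8.2180 m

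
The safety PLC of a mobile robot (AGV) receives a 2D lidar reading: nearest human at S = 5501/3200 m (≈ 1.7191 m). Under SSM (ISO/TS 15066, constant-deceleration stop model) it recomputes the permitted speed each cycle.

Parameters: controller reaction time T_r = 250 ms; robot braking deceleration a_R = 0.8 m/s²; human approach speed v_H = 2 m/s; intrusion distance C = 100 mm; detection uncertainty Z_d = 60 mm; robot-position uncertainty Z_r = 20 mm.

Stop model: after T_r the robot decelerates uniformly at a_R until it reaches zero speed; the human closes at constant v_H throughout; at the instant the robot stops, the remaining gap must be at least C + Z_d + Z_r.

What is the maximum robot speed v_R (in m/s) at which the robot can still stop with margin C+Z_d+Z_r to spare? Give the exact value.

v_R_max = 7/20 m/s = 0.3500 m/s

quadratic (5/8)·v² + (11/4)·v + (-133/128) = 0
  disc = (11/4)² − 4·(5/8)·(-133/128) = 2601/256 ; √disc = 51/16
  v_R = (−(11/4) + 51/16) / (2·(5/8)) = 7/20 m/s
check:
T_s = v_R/a_R = (7/20)/(4/5) = 0.4375 s
reaction-phase robot travel = 0.3500·0.2500 = 0.0875 m
robot under decel: 0.3500²/(2·0.8000) = 0.0766 m
human over T_r+T_s: 2.0000·(0.2500+0.4375) = 1.3750 m
C+Z_d+Z_r = 0.1000+0.0600+0.0200 = 0.1800 m
sum ≈ 0.0875+0.0766+1.3750+0.1800 ≈ 1.7191 m = S ✓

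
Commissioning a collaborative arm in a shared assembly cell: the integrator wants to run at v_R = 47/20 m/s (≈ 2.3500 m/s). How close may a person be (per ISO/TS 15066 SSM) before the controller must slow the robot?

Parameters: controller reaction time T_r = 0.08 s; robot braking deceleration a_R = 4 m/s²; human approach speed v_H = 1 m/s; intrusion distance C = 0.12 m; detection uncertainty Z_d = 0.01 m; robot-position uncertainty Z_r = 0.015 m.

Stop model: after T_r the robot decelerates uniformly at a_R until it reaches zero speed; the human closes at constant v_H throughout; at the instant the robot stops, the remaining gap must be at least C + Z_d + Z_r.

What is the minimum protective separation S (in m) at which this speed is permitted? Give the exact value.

S_min = 27053/16000 m = 1.6908 m

T_s = v_R/a_R = (47/20)/4 = 0.5875 s
robot covers v_R·T_r = 2.3500·0.0800 = 0.1880 m before braking
robot under decel: 2.3500²/(2·4.0000) = 0.6903 m
human closes 1.0000·0.6675 = 0.6675 m
margins: 0.1200+0.0100+0.0150 = 0.1450 m
S_min ≈ 0.1880+0.6903+0.6675+0.1450  ⇒  S_min = 27053/16000 m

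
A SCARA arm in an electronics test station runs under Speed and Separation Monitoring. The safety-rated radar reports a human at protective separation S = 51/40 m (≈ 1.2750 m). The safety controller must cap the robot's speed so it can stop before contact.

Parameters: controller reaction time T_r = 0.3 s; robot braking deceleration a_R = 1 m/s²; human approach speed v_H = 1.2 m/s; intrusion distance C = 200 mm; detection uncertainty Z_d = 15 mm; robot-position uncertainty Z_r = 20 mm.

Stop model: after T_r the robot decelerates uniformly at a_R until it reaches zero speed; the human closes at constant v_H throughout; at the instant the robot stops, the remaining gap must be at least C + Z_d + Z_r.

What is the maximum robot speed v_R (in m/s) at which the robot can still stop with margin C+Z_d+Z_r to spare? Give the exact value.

v_R_max = 2/5 m/s = 0.4000 m/s

collect terms ⇒ (1/2)·v_R² + (3/2)·v_R + (-17/25) = 0
  disc = (3/2)² − 4·(1/2)·(-17/25) = 361/100 ; √disc = 19/10
  v_R = (−(3/2) + 19/10) / (2·(1/2)) = 2/5 m/s
check:
stop time T_s = (2/5)/1 = 0.4000 s
reaction-phase robot travel = 0.4000·0.3000 = 0.1200 m
robot under decel: 0.4000²/(2·1.0000) = 0.0800 m
human closes 1.2000·0.7000 = 0.8400 m
margins: 0.2000+0.0150+0.0200 = 0.2350 m
sum ≈ 0.1200+0.0800+0.8400+0.2350 ≈ 1.2750 m = S ✓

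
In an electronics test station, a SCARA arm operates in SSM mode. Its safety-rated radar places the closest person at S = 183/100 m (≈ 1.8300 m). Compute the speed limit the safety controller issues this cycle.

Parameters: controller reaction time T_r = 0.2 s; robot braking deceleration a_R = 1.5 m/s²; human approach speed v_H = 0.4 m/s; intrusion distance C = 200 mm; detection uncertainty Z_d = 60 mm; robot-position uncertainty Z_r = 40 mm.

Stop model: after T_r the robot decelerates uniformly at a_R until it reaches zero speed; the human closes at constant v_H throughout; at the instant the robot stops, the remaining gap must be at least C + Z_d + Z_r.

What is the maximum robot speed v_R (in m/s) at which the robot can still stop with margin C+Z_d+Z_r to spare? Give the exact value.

at the boundary: (1/3)·v² + (7/15)·v + (-29/20) = 0
  disc = (7/15)² − 4·(1/3)·(-29/20) = 484/225 ; √disc = 22/15
  v_R = (−(7/15) + 22/15) / (2·(1/3)) = 3/2 m/s
check:
T_s = v_R/a_R = (3/2)/(3/2) = 1.0000 s
robot in T_r: 1.5000·0.2000 = 0.3000 m
robot covers 1.5000·1.0000 − ½·1.5000·1.0000² = 0.7500 m while stopping
person approaches 0.4000·(0.2000+1.0000) = 0.4800 m
C+Z_d+Z_r = 0.2000+0.0600+0.0400 = 0.3000 m
sum ≈ 0.3000+0.7500+0.4800+0.3000 ≈ 1.8300 m = S ✓

v_R_max = 3/2 m/s = 1.5000 m/s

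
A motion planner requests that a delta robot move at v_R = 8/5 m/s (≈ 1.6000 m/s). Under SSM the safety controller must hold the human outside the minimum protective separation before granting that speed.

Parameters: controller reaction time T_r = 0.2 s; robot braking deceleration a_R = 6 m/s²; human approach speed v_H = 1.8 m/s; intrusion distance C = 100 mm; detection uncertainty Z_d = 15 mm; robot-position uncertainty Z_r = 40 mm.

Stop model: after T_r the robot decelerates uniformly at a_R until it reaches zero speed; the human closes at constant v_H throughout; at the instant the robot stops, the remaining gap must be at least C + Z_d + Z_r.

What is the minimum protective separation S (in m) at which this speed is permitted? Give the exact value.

stop time T_s = (8/5)/6 = 0.2667 s
reaction-phase robot travel = 1.6000·0.2000 = 0.3200 m
robot under decel: 1.6000²/(2·6.0000) = 0.2133 m
human over T_r+T_s: 1.8000·(0.2000+0.2667) = 0.8400 m
residual clearance needed = 0.1000+0.0150+0.0400 = 0.1550 m
S_min ≈ 0.3200+0.2133+0.8400+0.1550  ⇒  S_min = 917/600 m

S_min = 917/600 m = 1.5283 m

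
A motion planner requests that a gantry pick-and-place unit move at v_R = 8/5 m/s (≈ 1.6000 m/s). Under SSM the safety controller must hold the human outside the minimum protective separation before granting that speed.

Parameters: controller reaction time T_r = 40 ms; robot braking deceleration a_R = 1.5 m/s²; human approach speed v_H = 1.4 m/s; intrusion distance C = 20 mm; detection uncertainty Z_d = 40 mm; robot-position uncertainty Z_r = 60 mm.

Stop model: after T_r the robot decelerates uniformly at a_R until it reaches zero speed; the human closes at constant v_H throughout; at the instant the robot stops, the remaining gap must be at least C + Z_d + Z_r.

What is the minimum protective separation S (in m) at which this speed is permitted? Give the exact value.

T_s = v_R/a_R = (8/5)/(3/2) = 1.0667 s
robot covers v_R·T_r = 1.6000·0.0400 = 0.0640 m before braking
robot under decel: 1.6000²/(2·1.5000) = 0.8533 m
human closes 1.4000·1.1067 = 1.5493 m
margins: 0.0200+0.0400+0.0600 = 0.1200 m
S_min ≈ 0.0640+0.8533+1.5493+0.1200  ⇒  S_min = 194/75 m

S_min = 194/75 m = 2.5867 m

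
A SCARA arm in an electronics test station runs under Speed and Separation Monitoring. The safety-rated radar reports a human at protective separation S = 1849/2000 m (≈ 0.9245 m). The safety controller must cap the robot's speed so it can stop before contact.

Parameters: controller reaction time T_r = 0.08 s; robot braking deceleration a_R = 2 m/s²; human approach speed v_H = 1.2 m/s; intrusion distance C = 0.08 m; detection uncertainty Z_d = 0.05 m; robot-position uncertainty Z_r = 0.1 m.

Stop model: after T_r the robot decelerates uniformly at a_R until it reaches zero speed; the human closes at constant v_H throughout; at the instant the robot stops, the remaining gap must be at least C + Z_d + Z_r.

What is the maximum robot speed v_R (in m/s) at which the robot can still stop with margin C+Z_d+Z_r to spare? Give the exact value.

v_R_max = 7/10 m/s = 0.7000 m/s

at the boundary: (1/4)·v² + (17/25)·v + (-1197/2000) = 0
  disc = (17/25)² − 4·(1/4)·(-1197/2000) = 10609/10000 ; √disc = 103/100
  v_R = (−(17/25) + 103/100) / (2·(1/4)) = 7/10 m/s
check:
stop time T_s = (7/10)/2 = 0.3500 s
robot covers v_R·T_r = 0.7000·0.0800 = 0.0560 m before braking
robot covers 0.7000·0.3500 − ½·2.0000·0.3500² = 0.1225 m while stopping
human closes 1.2000·0.4300 = 0.5160 m
residual clearance needed = 0.0800+0.0500+0.1000 = 0.2300 m
sum ≈ 0.0560+0.1225+0.5160+0.2300 ≈ 0.9245 m = S ✓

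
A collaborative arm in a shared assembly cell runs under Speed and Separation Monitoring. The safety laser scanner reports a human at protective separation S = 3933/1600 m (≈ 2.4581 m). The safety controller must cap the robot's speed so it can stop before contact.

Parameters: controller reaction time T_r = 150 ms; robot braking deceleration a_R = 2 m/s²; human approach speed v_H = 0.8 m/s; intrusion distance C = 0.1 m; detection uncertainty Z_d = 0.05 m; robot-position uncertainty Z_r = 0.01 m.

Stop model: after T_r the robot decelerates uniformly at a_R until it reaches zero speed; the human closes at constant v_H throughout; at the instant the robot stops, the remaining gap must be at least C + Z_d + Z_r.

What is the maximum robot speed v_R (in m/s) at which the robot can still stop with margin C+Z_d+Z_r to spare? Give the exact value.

v_R_max = 41/20 m/s = 2.0500 m/s

collect terms ⇒ (1/4)·v_R² + (11/20)·v_R + (-697/320) = 0
  disc = (11/20)² − 4·(1/4)·(-697/320) = 3969/1600 ; √disc = 63/40
  v_R = (−(11/20) + 63/40) / (2·(1/4)) = 41/20 m/s
check:
braking lasts T_s = (41/20)/2 = 1.0250 s
reaction-phase robot travel = 2.0500·0.1500 = 0.3075 m
robot under decel: 2.0500²/(2·2.0000) = 1.0506 m
human over T_r+T_s: 0.8000·(0.1500+1.0250) = 0.9400 m
residual clearance needed = 0.1000+0.0500+0.0100 = 0.1600 m
sum ≈ 0.3075+1.0506+0.9400+0.1600 ≈ 2.4581 m = S ✓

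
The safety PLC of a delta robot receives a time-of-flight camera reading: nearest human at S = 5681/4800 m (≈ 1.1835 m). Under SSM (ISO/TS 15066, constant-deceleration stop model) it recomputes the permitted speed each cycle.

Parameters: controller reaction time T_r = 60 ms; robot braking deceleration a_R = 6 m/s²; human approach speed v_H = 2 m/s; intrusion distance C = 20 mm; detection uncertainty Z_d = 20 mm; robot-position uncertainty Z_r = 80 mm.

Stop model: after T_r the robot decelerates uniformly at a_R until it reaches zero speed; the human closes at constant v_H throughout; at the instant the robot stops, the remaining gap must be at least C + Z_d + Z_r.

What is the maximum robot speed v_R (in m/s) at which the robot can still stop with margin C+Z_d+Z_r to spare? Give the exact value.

at the boundary: (1/12)·v² + (59/150)·v + (-4529/4800) = 0
  disc = (59/150)² − 4·(1/12)·(-4529/4800) = 18769/40000 ; √disc = 137/200
  v_R = (−(59/150) + 137/200) / (2·(1/12)) = 7/4 m/s
check:
braking lasts T_s = (7/4)/6 = 0.2917 s
robot covers v_R·T_r = 1.7500·0.0600 = 0.1050 m before braking
braking distance = 1.7500²/(2·6.0000) = 0.2552 m
person approaches 2.0000·(0.0600+0.2917) = 0.7033 m
C+Z_d+Z_r = 0.0200+0.0200+0.0800 = 0.1200 m
sum ≈ 0.1050+0.2552+0.7033+0.1200 ≈ 1.1835 m = S ✓

v_R_max = 7/4 m/s = 1.7500 m/s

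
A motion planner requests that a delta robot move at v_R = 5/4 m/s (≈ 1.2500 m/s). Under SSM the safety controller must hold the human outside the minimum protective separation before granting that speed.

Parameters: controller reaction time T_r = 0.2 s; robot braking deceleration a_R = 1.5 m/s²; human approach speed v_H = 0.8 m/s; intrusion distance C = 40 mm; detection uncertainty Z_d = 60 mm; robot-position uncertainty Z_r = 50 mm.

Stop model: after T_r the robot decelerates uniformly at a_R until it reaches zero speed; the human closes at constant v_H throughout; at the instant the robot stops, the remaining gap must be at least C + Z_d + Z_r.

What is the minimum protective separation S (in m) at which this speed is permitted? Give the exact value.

T_s = v_R/a_R = (5/4)/(3/2) = 0.8333 s
robot in T_r: 1.2500·0.2000 = 0.2500 m
robot covers 1.2500·0.8333 − ½·1.5000·0.8333² = 0.5208 m while stopping
human over T_r+T_s: 0.8000·(0.2000+0.8333) = 0.8267 m
residual clearance needed = 0.0400+0.0600+0.0500 = 0.1500 m
S_min ≈ 0.2500+0.5208+0.8267+0.1500  ⇒  S_min = 699/400 m

S_min = 699/400 m = 1.7475 m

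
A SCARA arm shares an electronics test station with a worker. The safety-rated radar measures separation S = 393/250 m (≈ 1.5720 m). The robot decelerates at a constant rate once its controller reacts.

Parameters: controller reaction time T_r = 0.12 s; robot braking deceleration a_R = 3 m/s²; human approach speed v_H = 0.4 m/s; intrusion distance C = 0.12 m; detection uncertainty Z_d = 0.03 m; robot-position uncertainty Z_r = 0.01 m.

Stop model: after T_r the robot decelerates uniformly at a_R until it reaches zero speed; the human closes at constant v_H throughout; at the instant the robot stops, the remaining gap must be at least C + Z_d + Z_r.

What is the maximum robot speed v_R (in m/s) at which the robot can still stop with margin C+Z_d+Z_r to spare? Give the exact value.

v_R_max = 11/5 m/s = 2.2000 m/s

quadratic (1/6)·v² + (19/75)·v + (-341/250) = 0
  disc = (19/75)² − 4·(1/6)·(-341/250) = 5476/5625 ; √disc = 74/75
  v_R = (−(19/75) + 74/75) / (2·(1/6)) = 11/5 m/s
check:
stop time T_s = (11/5)/3 = 0.7333 s
robot covers v_R·T_r = 2.2000·0.1200 = 0.2640 m before braking
robot under decel: 2.2000²/(2·3.0000) = 0.8067 m
human over T_r+T_s: 0.4000·(0.1200+0.7333) = 0.3413 m
residual clearance needed = 0.1200+0.0300+0.0100 = 0.1600 m
sum ≈ 0.2640+0.8067+0.3413+0.1600 ≈ 1.5720 m = S ✓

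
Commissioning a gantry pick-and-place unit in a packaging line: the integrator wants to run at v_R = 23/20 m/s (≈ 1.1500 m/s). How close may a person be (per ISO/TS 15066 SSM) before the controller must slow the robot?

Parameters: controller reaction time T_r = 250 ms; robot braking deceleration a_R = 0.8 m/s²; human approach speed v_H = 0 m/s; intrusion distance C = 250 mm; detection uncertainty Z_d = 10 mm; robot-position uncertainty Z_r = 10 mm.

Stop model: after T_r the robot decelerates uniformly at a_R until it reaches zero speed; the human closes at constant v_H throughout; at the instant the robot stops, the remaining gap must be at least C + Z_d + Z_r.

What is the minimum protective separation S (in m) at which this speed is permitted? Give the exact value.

S_min = 4429/3200 m = 1.3841 m

stop time T_s = (23/20)/(4/5) = 1.4375 s
robot in T_r: 1.1500·0.2500 = 0.2875 m
robot covers 1.1500·1.4375 − ½·0.8000·1.4375² = 0.8266 m while stopping
human closes 0.0000·1.6875 = 0.0000 m
margins: 0.2500+0.0100+0.0100 = 0.2700 m
S_min ≈ 0.2875+0.8266+0.0000+0.2700  ⇒  S_min = 4429/3200 m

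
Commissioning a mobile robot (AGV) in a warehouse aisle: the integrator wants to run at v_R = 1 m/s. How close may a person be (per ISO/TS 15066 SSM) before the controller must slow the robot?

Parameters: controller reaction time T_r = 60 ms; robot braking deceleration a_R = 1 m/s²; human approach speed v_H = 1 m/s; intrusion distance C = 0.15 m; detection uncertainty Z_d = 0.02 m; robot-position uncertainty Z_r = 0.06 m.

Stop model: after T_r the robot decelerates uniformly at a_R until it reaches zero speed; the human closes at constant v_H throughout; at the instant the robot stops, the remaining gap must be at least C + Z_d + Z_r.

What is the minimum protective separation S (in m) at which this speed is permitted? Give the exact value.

S_min = 37/20 m = 1.8500 m

braking lasts T_s = 1/1 = 1.0000 s
robot covers v_R·T_r = 1.0000·0.0600 = 0.0600 m before braking
robot covers 1.0000·1.0000 − ½·1.0000·1.0000² = 0.5000 m while stopping
human closes 1.0000·1.0600 = 1.0600 m
margins: 0.1500+0.0200+0.0600 = 0.2300 m
S_min ≈ 0.0600+0.5000+1.0600+0.2300  ⇒  S_min = 37/20 m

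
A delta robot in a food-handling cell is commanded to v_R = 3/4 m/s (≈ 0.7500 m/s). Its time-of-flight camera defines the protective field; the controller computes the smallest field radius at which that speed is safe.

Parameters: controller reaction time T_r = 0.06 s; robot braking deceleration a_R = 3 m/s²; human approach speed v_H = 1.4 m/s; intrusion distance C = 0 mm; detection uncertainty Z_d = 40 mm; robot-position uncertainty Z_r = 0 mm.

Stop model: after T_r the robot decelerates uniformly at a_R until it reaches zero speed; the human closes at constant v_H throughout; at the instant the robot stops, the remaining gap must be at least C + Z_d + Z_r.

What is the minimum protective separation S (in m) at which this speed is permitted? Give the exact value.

stop time T_s = (3/4)/3 = 0.2500 s
reaction-phase robot travel = 0.7500·0.0600 = 0.0450 m
robot under decel: 0.7500²/(2·3.0000) = 0.0938 m
human over T_r+T_s: 1.4000·(0.0600+0.2500) = 0.4340 m
margins: 0.0000+0.0400+0.0000 = 0.0400 m
S_min ≈ 0.0450+0.0938+0.4340+0.0400  ⇒  S_min = 2451/4000 m

S_min = 2451/4000 m = 0.6128 m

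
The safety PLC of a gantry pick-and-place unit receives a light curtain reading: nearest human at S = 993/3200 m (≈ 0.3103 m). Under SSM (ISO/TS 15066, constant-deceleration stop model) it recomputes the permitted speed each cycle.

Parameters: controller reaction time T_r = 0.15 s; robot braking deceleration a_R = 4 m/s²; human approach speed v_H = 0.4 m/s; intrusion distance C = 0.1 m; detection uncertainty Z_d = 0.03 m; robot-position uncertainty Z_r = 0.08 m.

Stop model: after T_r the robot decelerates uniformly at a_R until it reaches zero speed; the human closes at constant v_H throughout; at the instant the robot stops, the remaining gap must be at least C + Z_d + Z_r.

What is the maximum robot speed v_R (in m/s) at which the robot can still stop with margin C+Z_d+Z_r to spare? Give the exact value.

v_R_max = 3/20 m/s = 0.1500 m/s

quadratic (1/8)·v² + (1/4)·v + (-129/3200) = 0
  disc = (1/4)² − 4·(1/8)·(-129/3200) = 529/6400 ; √disc = 23/80
  v_R = (−(1/4) + 23/80) / (2·(1/8)) = 3/20 m/s
check:
stop time T_s = (3/20)/4 = 0.0375 s
robot in T_r: 0.1500·0.1500 = 0.0225 m
robot covers 0.1500·0.0375 − ½·4.0000·0.0375² = 0.0028 m while stopping
person approaches 0.4000·(0.1500+0.0375) = 0.0750 m
C+Z_d+Z_r = 0.1000+0.0300+0.0800 = 0.2100 m
sum ≈ 0.0225+0.0028+0.0750+0.2100 ≈ 0.3103 m = S ✓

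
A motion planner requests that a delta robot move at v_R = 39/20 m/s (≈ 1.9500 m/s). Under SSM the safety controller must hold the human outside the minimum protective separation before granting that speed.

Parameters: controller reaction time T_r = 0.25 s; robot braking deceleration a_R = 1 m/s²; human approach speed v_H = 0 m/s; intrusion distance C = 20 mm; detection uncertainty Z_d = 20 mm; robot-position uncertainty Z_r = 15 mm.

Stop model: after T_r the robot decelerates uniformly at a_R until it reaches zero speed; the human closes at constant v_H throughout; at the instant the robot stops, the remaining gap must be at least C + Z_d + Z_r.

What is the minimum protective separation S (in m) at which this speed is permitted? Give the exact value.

S_min = 391/160 m = 2.4438 m

T_s = v_R/a_R = (39/20)/1 = 1.9500 s
reaction-phase robot travel = 1.9500·0.2500 = 0.4875 m
braking distance = 1.9500²/(2·1.0000) = 1.9013 m
human over T_r+T_s: 0.0000·(0.2500+1.9500) = 0.0000 m
C+Z_d+Z_r = 0.0200+0.0200+0.0150 = 0.0550 m
S_min ≈ 0.4875+1.9013+0.0000+0.0550  ⇒  S_min = 391/160 m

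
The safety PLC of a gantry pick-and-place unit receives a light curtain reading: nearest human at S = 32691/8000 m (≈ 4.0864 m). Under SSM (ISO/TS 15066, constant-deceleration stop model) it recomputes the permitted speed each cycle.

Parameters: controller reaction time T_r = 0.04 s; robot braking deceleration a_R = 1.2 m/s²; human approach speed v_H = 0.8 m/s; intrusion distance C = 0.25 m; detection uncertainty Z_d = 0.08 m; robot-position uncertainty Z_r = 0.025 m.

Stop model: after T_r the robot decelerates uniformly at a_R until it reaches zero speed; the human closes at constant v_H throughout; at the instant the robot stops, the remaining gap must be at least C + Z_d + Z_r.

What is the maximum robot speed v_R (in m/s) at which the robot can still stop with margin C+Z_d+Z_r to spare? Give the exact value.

v_R_max = 9/4 m/s = 2.2500 m/s

collect terms ⇒ (5/12)·v_R² + (53/75)·v_R + (-5919/1600) = 0
  disc = (53/75)² − 4·(5/12)·(-5919/1600) = 2399401/360000 ; √disc = 1549/600
  v_R = (−(53/75) + 1549/600) / (2·(5/12)) = 9/4 m/s
check:
stop time T_s = (9/4)/(6/5) = 1.8750 s
reaction-phase robot travel = 2.2500·0.0400 = 0.0900 m
robot covers 2.2500·1.8750 − ½·1.2000·1.8750² = 2.1094 m while stopping
person approaches 0.8000·(0.0400+1.8750) = 1.5320 m
residual clearance needed = 0.2500+0.0800+0.0250 = 0.3550 m
sum ≈ 0.0900+2.1094+1.5320+0.3550 ≈ 4.0864 m = S ✓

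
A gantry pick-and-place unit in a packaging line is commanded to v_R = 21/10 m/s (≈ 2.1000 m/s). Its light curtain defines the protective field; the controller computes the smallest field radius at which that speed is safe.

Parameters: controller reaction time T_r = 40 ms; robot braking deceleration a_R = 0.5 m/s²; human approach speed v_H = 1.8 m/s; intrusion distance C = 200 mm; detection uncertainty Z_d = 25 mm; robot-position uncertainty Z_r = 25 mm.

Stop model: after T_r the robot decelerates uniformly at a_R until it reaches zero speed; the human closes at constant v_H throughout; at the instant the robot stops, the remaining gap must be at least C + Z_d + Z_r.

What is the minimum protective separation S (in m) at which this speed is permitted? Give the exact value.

stop time T_s = (21/10)/(1/2) = 4.2000 s
robot in T_r: 2.1000·0.0400 = 0.0840 m
robot under decel: 2.1000²/(2·0.5000) = 4.4100 m
person approaches 1.8000·(0.0400+4.2000) = 7.6320 m
margins: 0.2000+0.0250+0.0250 = 0.2500 m
S_min ≈ 0.0840+4.4100+7.6320+0.2500  ⇒  S_min = 1547/125 m

S_min = 1547/125 m = 12.3760 m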